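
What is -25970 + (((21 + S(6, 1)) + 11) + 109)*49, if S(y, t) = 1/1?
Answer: -19012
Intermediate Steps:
S(y, t) = 1
-25970 + (((21 + S(6, 1)) + 11) + 109)*49 = -25970 + (((21 + 1) + 11) + 109)*49 = -25970 + ((22 + 11) + 109)*49 = -25970 + (33 + 109)*49 = -25970 + 142*49 = -25970 + 6958 = -19012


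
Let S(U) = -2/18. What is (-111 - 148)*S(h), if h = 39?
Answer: 259/9 ≈ 28.778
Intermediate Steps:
S(U) = -⅑ (S(U) = -2*1/18 = -⅑)
(-111 - 148)*S(h) = (-111 - 148)*(-⅑) = -259*(-⅑) = 259/9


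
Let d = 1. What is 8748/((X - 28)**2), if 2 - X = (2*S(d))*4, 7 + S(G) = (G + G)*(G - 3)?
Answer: 2187/961 ≈ 2.2758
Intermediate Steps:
S(G) = -7 + 2*G*(-3 + G) (S(G) = -7 + (G + G)*(G - 3) = -7 + (2*G)*(-3 + G) = -7 + 2*G*(-3 + G))
X = 90 (X = 2 - 2*(-7 - 6*1 + 2*1**2)*4 = 2 - 2*(-7 - 6 + 2*1)*4 = 2 - 2*(-7 - 6 + 2)*4 = 2 - 2*(-11)*4 = 2 - (-22)*4 = 2 - 1*(-88) = 2 + 88 = 90)
8748/((X - 28)**2) = 8748/((90 - 28)**2) = 8748/(62**2) = 8748/3844 = 8748*(1/3844) = 2187/961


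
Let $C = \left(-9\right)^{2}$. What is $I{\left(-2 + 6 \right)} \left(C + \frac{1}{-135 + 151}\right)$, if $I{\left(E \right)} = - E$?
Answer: $- \frac{1297}{4} \approx -324.25$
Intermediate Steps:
$C = 81$
$I{\left(-2 + 6 \right)} \left(C + \frac{1}{-135 + 151}\right) = - (-2 + 6) \left(81 + \frac{1}{-135 + 151}\right) = \left(-1\right) 4 \left(81 + \frac{1}{16}\right) = - 4 \left(81 + \frac{1}{16}\right) = \left(-4\right) \frac{1297}{16} = - \frac{1297}{4}$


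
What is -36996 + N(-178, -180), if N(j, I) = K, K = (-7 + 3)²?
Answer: -36980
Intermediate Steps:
K = 16 (K = (-4)² = 16)
N(j, I) = 16
-36996 + N(-178, -180) = -36996 + 16 = -36980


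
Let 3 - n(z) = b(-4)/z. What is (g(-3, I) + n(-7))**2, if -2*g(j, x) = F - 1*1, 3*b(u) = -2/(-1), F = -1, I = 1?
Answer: 7396/441 ≈ 16.771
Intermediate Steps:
b(u) = 2/3 (b(u) = (-2/(-1))/3 = (-2*(-1))/3 = (1/3)*2 = 2/3)
g(j, x) = 1 (g(j, x) = -(-1 - 1*1)/2 = -(-1 - 1)/2 = -1/2*(-2) = 1)
n(z) = 3 - 2/(3*z)
(g(-3, I) + n(-7))**2 = (1 + (3 - 2/3/(-7)))**2 = (1 + (3 - 2/3*(-1/7)))**2 = (1 + (3 + 2/21))**2 = (1 + 65/21)**2 = (86/21)**2 = 7396/441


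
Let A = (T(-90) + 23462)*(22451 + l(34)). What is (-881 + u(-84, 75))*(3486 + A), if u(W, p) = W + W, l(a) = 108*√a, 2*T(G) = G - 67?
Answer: -1101421560561/2 - 2649163482*√34 ≈ -5.6616e+11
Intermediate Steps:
T(G) = -67/2 + G/2 (T(G) = (G - 67)/2 = (-67 + G)/2 = -67/2 + G/2)
A = 1049965917/2 + 2525418*√34 (A = ((-67/2 + (½)*(-90)) + 23462)*(22451 + 108*√34) = ((-67/2 - 45) + 23462)*(22451 + 108*√34) = (-157/2 + 23462)*(22451 + 108*√34) = 46767*(22451 + 108*√34)/2 = 1049965917/2 + 2525418*√34 ≈ 5.3971e+8)
u(W, p) = 2*W
(-881 + u(-84, 75))*(3486 + A) = (-881 + 2*(-84))*(3486 + (1049965917/2 + 2525418*√34)) = (-881 - 168)*(1049972889/2 + 2525418*√34) = -1049*(1049972889/2 + 2525418*√34) = -1101421560561/2 - 2649163482*√34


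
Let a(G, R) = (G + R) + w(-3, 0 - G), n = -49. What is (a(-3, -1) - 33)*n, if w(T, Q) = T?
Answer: 1960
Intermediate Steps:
a(G, R) = -3 + G + R (a(G, R) = (G + R) - 3 = -3 + G + R)
(a(-3, -1) - 33)*n = ((-3 - 3 - 1) - 33)*(-49) = (-7 - 33)*(-49) = -40*(-49) = 1960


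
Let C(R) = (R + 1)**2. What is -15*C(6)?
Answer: -735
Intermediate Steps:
C(R) = (1 + R)**2
-15*C(6) = -15*(1 + 6)**2 = -15*7**2 = -15*49 = -735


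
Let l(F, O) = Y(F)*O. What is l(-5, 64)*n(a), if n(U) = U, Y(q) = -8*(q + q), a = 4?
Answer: 20480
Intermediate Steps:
Y(q) = -16*q
l(F, O) = -16*F*O (l(F, O) = (-16*F)*O = -16*F*O)
l(-5, 64)*n(a) = -16*(-5)*64*4 = 5120*4 = 20480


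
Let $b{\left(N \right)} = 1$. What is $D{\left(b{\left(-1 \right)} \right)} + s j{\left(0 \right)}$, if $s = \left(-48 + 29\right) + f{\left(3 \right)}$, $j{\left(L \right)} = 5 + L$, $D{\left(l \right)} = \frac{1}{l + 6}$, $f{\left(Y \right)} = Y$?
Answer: $- \frac{559}{7} \approx -79.857$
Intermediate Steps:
$D{\left(l \right)} = \frac{1}{6 + l}$
$s = -16$ ($s = \left(-48 + 29\right) + 3 = -19 + 3 = -16$)
$D{\left(b{\left(-1 \right)} \right)} + s j{\left(0 \right)} = \frac{1}{6 + 1} - 16 \left(5 + 0\right) = \frac{1}{7} - 80 = - \frac{559}{7}$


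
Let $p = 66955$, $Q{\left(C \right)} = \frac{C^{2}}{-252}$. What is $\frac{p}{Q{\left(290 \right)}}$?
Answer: $- \frac{843633}{4205} \approx -200.63$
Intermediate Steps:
$Q{\left(C \right)} = - \frac{C^{2}}{252}$ ($Q{\left(C \right)} = C^{2} \left(- \frac{1}{252}\right) = - \frac{C^{2}}{252}$)
$\frac{p}{Q{\left(290 \right)}} = \frac{66955}{\left(- \frac{1}{252}\right) 290^{2}} = \frac{66955}{\left(- \frac{1}{252}\right) 84100} = \frac{66955}{- \frac{21025}{63}} = 66955 \left(- \frac{63}{21025}\right) = - \frac{843633}{4205}$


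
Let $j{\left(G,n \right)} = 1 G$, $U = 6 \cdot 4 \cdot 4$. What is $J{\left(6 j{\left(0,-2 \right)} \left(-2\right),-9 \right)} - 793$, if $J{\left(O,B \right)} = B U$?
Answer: $-1657$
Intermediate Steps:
$U = 96$ ($U = 24 \cdot 4 = 96$)
$j{\left(G,n \right)} = G$
$J{\left(O,B \right)} = 96 B$ ($J{\left(O,B \right)} = B 96 = 96 B$)
$J{\left(6 j{\left(0,-2 \right)} \left(-2\right),-9 \right)} - 793 = 96 \left(-9\right) - 793 = -864 - 793 = -1657$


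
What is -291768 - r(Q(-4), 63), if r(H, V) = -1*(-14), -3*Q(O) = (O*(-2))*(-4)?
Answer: -291782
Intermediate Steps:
Q(O) = -8*O/3 (Q(O) = -O*(-2)*(-4)/3 = -(-2*O)*(-4)/3 = -8*O/3)
r(H, V) = 14
-291768 - r(Q(-4), 63) = -291768 - 1*14 = -291768 - 14 = -291782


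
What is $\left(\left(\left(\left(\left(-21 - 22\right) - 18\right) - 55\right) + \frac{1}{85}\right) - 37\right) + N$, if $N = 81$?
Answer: $- \frac{6119}{85} \approx -71.988$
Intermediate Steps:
$\left(\left(\left(\left(\left(-21 - 22\right) - 18\right) - 55\right) + \frac{1}{85}\right) - 37\right) + N = \left(\left(\left(\left(\left(-21 - 22\right) - 18\right) - 55\right) + \frac{1}{85}\right) - 37\right) + 81 = \left(\left(\left(\left(-43 - 18\right) - 55\right) + \frac{1}{85}\right) - 37\right) + 81 = \left(\left(\left(-61 - 55\right) + \frac{1}{85}\right) - 37\right) + 81 = \left(\left(-116 + \frac{1}{85}\right) - 37\right) + 81 = \left(- \frac{9859}{85} - 37\right) + 81 = - \frac{13004}{85} + 81 = - \frac{6119}{85}$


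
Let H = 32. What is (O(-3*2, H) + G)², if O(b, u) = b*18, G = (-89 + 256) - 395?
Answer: 112896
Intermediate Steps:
G = -228 (G = 167 - 395 = -228)
O(b, u) = 18*b
(O(-3*2, H) + G)² = (18*(-3*2) - 228)² = (18*(-6) - 228)² = (-108 - 228)² = (-336)² = 112896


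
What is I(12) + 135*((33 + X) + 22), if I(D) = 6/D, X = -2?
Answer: 14311/2 ≈ 7155.5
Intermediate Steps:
I(12) + 135*((33 + X) + 22) = 6/12 + 135*((33 - 2) + 22) = 6*(1/12) + 135*(31 + 22) = 1/2 + 135*53 = 1/2 + 7155 = 14311/2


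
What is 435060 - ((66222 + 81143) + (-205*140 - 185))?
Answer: 316580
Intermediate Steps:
435060 - ((66222 + 81143) + (-205*140 - 185)) = 435060 - (147365 + (-28700 - 185)) = 435060 - (147365 - 28885) = 435060 - 1*118480 = 435060 - 118480 = 316580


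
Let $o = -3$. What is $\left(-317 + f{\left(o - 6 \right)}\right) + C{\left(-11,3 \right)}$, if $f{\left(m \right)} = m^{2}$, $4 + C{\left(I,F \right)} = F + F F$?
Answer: $-228$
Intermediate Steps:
$C{\left(I,F \right)} = -4 + F + F^{2}$ ($C{\left(I,F \right)} = -4 + \left(F + F F\right) = -4 + \left(F + F^{2}\right) = -4 + F + F^{2}$)
$\left(-317 + f{\left(o - 6 \right)}\right) + C{\left(-11,3 \right)} = \left(-317 + \left(-3 - 6\right)^{2}\right) + \left(-4 + 3 + 3^{2}\right) = \left(-317 + \left(-9\right)^{2}\right) + \left(-4 + 3 + 9\right) = \left(-317 + 81\right) + 8 = -236 + 8 = -228$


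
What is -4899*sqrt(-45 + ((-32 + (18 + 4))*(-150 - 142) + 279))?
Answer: -4899*sqrt(3154) ≈ -2.7513e+5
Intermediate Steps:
-4899*sqrt(-45 + ((-32 + (18 + 4))*(-150 - 142) + 279)) = -4899*sqrt(-45 + ((-32 + 22)*(-292) + 279)) = -4899*sqrt(-45 + (-10*(-292) + 279)) = -4899*sqrt(-45 + (2920 + 279)) = -4899*sqrt(-45 + 3199) = -4899*sqrt(3154)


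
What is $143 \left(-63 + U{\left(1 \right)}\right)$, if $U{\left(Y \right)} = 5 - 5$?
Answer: $-9009$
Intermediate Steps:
$U{\left(Y \right)} = 0$
$143 \left(-63 + U{\left(1 \right)}\right) = 143 \left(-63 + 0\right) = 143 \left(-63\right) = -9009$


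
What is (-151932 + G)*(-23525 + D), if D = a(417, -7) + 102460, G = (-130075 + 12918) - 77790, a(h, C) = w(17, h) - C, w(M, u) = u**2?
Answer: -87701764449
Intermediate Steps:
a(h, C) = h**2 - C
G = -194947 (G = -117157 - 77790 = -194947)
D = 276356 (D = (417**2 - 1*(-7)) + 102460 = (173889 + 7) + 102460 = 173896 + 102460 = 276356)
(-151932 + G)*(-23525 + D) = (-151932 - 194947)*(-23525 + 276356) = -346879*252831 = -87701764449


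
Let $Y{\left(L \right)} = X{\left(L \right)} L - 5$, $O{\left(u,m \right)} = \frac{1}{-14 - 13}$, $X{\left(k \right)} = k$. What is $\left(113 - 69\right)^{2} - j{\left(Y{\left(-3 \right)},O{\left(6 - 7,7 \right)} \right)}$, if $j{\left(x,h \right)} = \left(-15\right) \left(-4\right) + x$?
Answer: $1872$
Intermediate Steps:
$O{\left(u,m \right)} = - \frac{1}{27}$ ($O{\left(u,m \right)} = \frac{1}{-27} = - \frac{1}{27}$)
$Y{\left(L \right)} = -5 + L^{2}$ ($Y{\left(L \right)} = L L - 5 = L^{2} - 5 = -5 + L^{2}$)
$j{\left(x,h \right)} = 60 + x$
$\left(113 - 69\right)^{2} - j{\left(Y{\left(-3 \right)},O{\left(6 - 7,7 \right)} \right)} = \left(113 - 69\right)^{2} - \left(60 - \left(5 - \left(-3\right)^{2}\right)\right) = 44^{2} - \left(60 + \left(-5 + 9\right)\right) = 1936 - \left(60 + 4\right) = 1936 - 64 = 1872$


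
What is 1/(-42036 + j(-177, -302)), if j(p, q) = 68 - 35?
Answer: -1/42003 ≈ -2.3808e-5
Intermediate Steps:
j(p, q) = 33
1/(-42036 + j(-177, -302)) = 1/(-42036 + 33) = 1/(-42003) = -1/42003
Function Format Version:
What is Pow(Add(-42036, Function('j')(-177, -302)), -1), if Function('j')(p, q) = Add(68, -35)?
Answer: Rational(-1, 42003) ≈ -2.3808e-5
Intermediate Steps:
Function('j')(p, q) = 33
Pow(Add(-42036, Function('j')(-177, -302)), -1) = Pow(Add(-42036, 33), -1) = Pow(-42003, -1) = Rational(-1, 42003)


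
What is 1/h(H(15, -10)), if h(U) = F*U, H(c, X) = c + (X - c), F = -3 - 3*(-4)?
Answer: -1/90 ≈ -0.011111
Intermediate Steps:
F = 9 (F = -3 + 12 = 9)
H(c, X) = X
h(U) = 9*U
1/h(H(15, -10)) = 1/(9*(-10)) = 1/(-90) = -1/90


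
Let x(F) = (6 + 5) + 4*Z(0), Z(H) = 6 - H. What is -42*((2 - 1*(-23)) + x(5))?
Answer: -2520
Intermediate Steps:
x(F) = 35 (x(F) = (6 + 5) + 4*(6 - 1*0) = 11 + 4*(6 + 0) = 11 + 4*6 = 11 + 24 = 35)
-42*((2 - 1*(-23)) + x(5)) = -42*((2 - 1*(-23)) + 35) = -42*((2 + 23) + 35) = -42*(25 + 35) = -42*60 = -2520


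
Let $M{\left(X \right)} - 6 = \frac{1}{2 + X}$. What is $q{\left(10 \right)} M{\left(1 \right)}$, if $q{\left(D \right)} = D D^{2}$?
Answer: $\frac{19000}{3} \approx 6333.3$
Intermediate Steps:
$q{\left(D \right)} = D^{3}$
$M{\left(X \right)} = 6 + \frac{1}{2 + X}$
$q{\left(10 \right)} M{\left(1 \right)} = 10^{3} \frac{13 + 6 \cdot 1}{2 + 1} = 1000 \frac{13 + 6}{3} = 1000 \cdot \frac{1}{3} \cdot 19 = 1000 \cdot \frac{19}{3} = \frac{19000}{3}$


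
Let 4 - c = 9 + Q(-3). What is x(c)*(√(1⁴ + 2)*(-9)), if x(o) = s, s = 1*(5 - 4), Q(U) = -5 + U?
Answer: -9*√3 ≈ -15.588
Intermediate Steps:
s = 1 (s = 1*1 = 1)
c = 3 (c = 4 - (9 + (-5 - 3)) = 4 - (9 - 8) = 4 - 1*1 = 4 - 1 = 3)
x(o) = 1
x(c)*(√(1⁴ + 2)*(-9)) = 1*(√(1⁴ + 2)*(-9)) = 1*(√(1 + 2)*(-9)) = 1*(√3*(-9)) = 1*(-9*√3) = -9*√3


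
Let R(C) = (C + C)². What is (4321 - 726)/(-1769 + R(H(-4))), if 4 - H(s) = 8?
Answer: -719/341 ≈ -2.1085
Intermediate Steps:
H(s) = -4 (H(s) = 4 - 1*8 = 4 - 8 = -4)
R(C) = 4*C² (R(C) = (2*C)² = 4*C²)
(4321 - 726)/(-1769 + R(H(-4))) = (4321 - 726)/(-1769 + 4*(-4)²) = 3595/(-1769 + 4*16) = 3595/(-1769 + 64) = 3595/(-1705) = 3595*(-1/1705) = -719/341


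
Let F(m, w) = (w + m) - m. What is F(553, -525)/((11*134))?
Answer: -525/1474 ≈ -0.35617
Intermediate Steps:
F(m, w) = w (F(m, w) = (m + w) - m = w)
F(553, -525)/((11*134)) = -525/(11*134) = -525/1474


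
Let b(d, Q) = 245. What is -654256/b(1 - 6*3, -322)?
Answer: -654256/245 ≈ -2670.4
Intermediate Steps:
-654256/b(1 - 6*3, -322) = -654256/245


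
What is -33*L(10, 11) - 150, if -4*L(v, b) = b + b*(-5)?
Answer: -513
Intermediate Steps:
L(v, b) = b (L(v, b) = -(b + b*(-5))/4 = -(b - 5*b)/4 = -(-1)*b = b)
-33*L(10, 11) - 150 = -33*11 - 150 = -363 - 150 = -513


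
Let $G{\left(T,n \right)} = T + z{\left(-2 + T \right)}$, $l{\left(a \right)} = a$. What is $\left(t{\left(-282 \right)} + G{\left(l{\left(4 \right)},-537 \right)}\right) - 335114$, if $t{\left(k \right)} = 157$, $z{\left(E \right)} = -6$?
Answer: $-334959$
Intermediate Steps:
$G{\left(T,n \right)} = -6 + T$ ($G{\left(T,n \right)} = T - 6 = -6 + T$)
$\left(t{\left(-282 \right)} + G{\left(l{\left(4 \right)},-537 \right)}\right) - 335114 = \left(157 + \left(-6 + 4\right)\right) - 335114 = \left(157 - 2\right) - 335114 = 155 - 335114 = -334959$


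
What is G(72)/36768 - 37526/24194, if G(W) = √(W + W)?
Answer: -57477735/37065208 ≈ -1.5507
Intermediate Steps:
G(W) = √2*√W (G(W) = √(2*W) = √2*√W)
G(72)/36768 - 37526/24194 = (√2*√72)/36768 - 37526/24194 = (√2*(6*√2))*(1/36768) - 37526*1/24194 = 12*(1/36768) - 18763/12097 = 1/3064 - 18763/12097 = -57477735/37065208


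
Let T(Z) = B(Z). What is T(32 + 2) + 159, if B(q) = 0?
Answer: 159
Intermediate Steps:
T(Z) = 0
T(32 + 2) + 159 = 0 + 159 = 159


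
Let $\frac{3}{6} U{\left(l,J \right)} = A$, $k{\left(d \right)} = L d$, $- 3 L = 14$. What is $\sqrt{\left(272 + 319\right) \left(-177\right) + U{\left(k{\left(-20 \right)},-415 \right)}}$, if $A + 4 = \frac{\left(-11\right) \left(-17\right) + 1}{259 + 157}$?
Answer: $\frac{3 i \sqrt{7857681}}{26} \approx 323.44 i$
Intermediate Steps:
$L = - \frac{14}{3}$ ($L = \left(- \frac{1}{3}\right) 14 = - \frac{14}{3} \approx -4.6667$)
$k{\left(d \right)} = - \frac{14 d}{3}$
$A = - \frac{369}{104}$ ($A = -4 + \frac{\left(-11\right) \left(-17\right) + 1}{259 + 157} = -4 + \frac{187 + 1}{416} = -4 + 188 \cdot \frac{1}{416} = -4 + \frac{47}{104} = - \frac{369}{104} \approx -3.5481$)
$U{\left(l,J \right)} = - \frac{369}{52}$ ($U{\left(l,J \right)} = 2 \left(- \frac{369}{104}\right) = - \frac{369}{52}$)
$\sqrt{\left(272 + 319\right) \left(-177\right) + U{\left(k{\left(-20 \right)},-415 \right)}} = \sqrt{\left(272 + 319\right) \left(-177\right) - \frac{369}{52}} = \sqrt{591 \left(-177\right) - \frac{369}{52}} = \sqrt{-104607 - \frac{369}{52}} = \sqrt{- \frac{5439933}{52}} = \frac{3 i \sqrt{7857681}}{26}$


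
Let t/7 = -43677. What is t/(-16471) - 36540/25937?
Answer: 1046871729/61029761 ≈ 17.153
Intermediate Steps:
t = -305739 (t = 7*(-43677) = -305739)
t/(-16471) - 36540/25937 = -305739/(-16471) - 36540/25937 = -305739*(-1/16471) - 36540*1/25937 = 43677/2353 - 36540/25937 = 1046871729/61029761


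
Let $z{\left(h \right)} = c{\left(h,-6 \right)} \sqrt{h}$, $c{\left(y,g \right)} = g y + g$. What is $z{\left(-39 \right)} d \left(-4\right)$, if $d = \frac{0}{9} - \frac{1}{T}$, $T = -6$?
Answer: $- 152 i \sqrt{39} \approx - 949.24 i$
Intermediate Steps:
$c{\left(y,g \right)} = g + g y$
$d = \frac{1}{6}$ ($d = \frac{0}{9} - \frac{1}{-6} = 0 \cdot \frac{1}{9} - - \frac{1}{6} = 0 + \frac{1}{6} = \frac{1}{6} \approx 0.16667$)
$z{\left(h \right)} = \sqrt{h} \left(-6 - 6 h\right)$ ($z{\left(h \right)} = - 6 \left(1 + h\right) \sqrt{h} = \left(-6 - 6 h\right) \sqrt{h} = \sqrt{h} \left(-6 - 6 h\right)$)
$z{\left(-39 \right)} d \left(-4\right) = 6 \sqrt{-39} \left(-1 - -39\right) \frac{1}{6} \left(-4\right) = 6 i \sqrt{39} \left(-1 + 39\right) \left(- \frac{2}{3}\right) = 6 i \sqrt{39} \cdot 38 \left(- \frac{2}{3}\right) = 228 i \sqrt{39} \left(- \frac{2}{3}\right) = - 152 i \sqrt{39}$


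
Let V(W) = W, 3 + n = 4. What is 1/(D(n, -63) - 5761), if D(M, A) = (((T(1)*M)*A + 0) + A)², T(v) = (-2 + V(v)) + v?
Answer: -1/1792 ≈ -0.00055804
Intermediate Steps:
n = 1 (n = -3 + 4 = 1)
T(v) = -2 + 2*v (T(v) = (-2 + v) + v = -2 + 2*v)
D(M, A) = A² (D(M, A) = ((((-2 + 2*1)*M)*A + 0) + A)² = ((((-2 + 2)*M)*A + 0) + A)² = (((0*M)*A + 0) + A)² = ((0*A + 0) + A)² = ((0 + 0) + A)² = (0 + A)² = A²)
1/(D(n, -63) - 5761) = 1/((-63)² - 5761) = 1/(3969 - 5761) = 1/(-1792) = -1/1792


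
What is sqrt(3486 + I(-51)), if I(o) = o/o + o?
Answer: 2*sqrt(859) ≈ 58.617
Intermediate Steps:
I(o) = 1 + o
sqrt(3486 + I(-51)) = sqrt(3486 + (1 - 51)) = sqrt(3486 - 50) = sqrt(3436) = 2*sqrt(859)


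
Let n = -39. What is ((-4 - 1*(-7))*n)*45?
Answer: -5265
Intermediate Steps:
((-4 - 1*(-7))*n)*45 = ((-4 - 1*(-7))*(-39))*45 = ((-4 + 7)*(-39))*45 = (3*(-39))*45 = -117*45 = -5265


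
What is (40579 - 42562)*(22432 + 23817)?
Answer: -91711767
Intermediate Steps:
(40579 - 42562)*(22432 + 23817) = -1983*46249 = -91711767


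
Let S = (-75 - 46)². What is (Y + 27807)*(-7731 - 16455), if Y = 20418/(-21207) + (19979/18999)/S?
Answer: -440799770262092844428/655447951257 ≈ -6.7252e+8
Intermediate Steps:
S = 14641 (S = (-121)² = 14641)
Y = -1893045395803/1966343853771 (Y = 20418/(-21207) + (19979/18999)/14641 = 20418*(-1/21207) + (19979*(1/18999))*(1/14641) = -6806/7069 + (19979/18999)*(1/14641) = -6806/7069 + 19979/278164359 = -1893045395803/1966343853771 ≈ -0.96272)
(Y + 27807)*(-7731 - 16455) = (-1893045395803/1966343853771 + 27807)*(-7731 - 16455) = (54676230496414394/1966343853771)*(-24186) = -440799770262092844428/655447951257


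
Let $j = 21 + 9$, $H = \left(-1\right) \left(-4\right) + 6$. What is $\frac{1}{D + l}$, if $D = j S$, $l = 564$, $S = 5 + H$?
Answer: $\frac{1}{1014} \approx 0.00098619$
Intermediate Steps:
$H = 10$ ($H = 4 + 6 = 10$)
$S = 15$ ($S = 5 + 10 = 15$)
$j = 30$
$D = 450$ ($D = 30 \cdot 15 = 450$)
$\frac{1}{D + l} = \frac{1}{450 + 564} = \frac{1}{1014}$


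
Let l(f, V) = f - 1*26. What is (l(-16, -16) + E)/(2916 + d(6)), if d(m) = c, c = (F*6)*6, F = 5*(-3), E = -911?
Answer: -953/2376 ≈ -0.40109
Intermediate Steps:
F = -15
c = -540 (c = -15*6*6 = -90*6 = -540)
l(f, V) = -26 + f (l(f, V) = f - 26 = -26 + f)
d(m) = -540
(l(-16, -16) + E)/(2916 + d(6)) = ((-26 - 16) - 911)/(2916 - 540) = (-42 - 911)/2376 = -953*1/2376 = -953/2376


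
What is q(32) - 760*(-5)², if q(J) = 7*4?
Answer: -18972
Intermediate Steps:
q(J) = 28
q(32) - 760*(-5)² = 28 - 760*(-5)² = 28 - 760*25 = 28 - 19000 = -18972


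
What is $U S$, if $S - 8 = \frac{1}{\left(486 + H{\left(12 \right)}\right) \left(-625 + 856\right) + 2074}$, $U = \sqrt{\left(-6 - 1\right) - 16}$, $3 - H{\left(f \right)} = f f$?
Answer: $\frac{654153 i \sqrt{23}}{81769} \approx 38.367 i$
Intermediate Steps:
$H{\left(f \right)} = 3 - f^{2}$ ($H{\left(f \right)} = 3 - f f = 3 - f^{2}$)
$U = i \sqrt{23}$ ($U = \sqrt{-7 - 16} = \sqrt{-23} = i \sqrt{23} \approx 4.7958 i$)
$S = \frac{654153}{81769}$ ($S = 8 + \frac{1}{\left(486 + \left(3 - 12^{2}\right)\right) \left(-625 + 856\right) + 2074} = 8 + \frac{1}{\left(486 + \left(3 - 144\right)\right) 231 + 2074} = 8 + \frac{1}{\left(486 - 141\right) 231 + 2074} = 8 + \frac{1}{345 \cdot 231 + 2074} = 8 + \frac{1}{79695 + 2074} = 8 + \frac{1}{81769} = \frac{654153}{81769} \approx 8.0$)
$U S = i \sqrt{23} \cdot \frac{654153}{81769} = \frac{654153 i \sqrt{23}}{81769}$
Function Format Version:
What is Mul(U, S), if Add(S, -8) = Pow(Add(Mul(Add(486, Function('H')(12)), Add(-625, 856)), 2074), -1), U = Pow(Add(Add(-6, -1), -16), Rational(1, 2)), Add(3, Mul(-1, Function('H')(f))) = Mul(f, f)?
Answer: Mul(Rational(654153, 81769), I, Pow(23, Rational(1, 2))) ≈ Mul(38.367, I)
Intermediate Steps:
Function('H')(f) = Add(3, Mul(-1, Pow(f, 2))) (Function('H')(f) = Add(3, Mul(-1, Mul(f, f))) = Add(3, Mul(-1, Pow(f, 2))))
U = Mul(I, Pow(23, Rational(1, 2))) (U = Pow(Add(-7, -16), Rational(1, 2)) = Pow(-23, Rational(1, 2)) = Mul(I, Pow(23, Rational(1, 2))) ≈ Mul(4.7958, I))
S = Rational(654153, 81769) (S = Add(8, Pow(Add(Mul(Add(486, Add(3, Mul(-1, Pow(12, 2)))), Add(-625, 856)), 2074), -1)) = Add(8, Pow(Add(Mul(Add(486, Add(3, Mul(-1, 144))), 231), 2074), -1)) = Add(8, Pow(Add(Mul(Add(486, Add(3, -144)), 231), 2074), -1)) = Add(8, Pow(Add(Mul(Add(486, -141), 231), 2074), -1)) = Add(8, Pow(Add(Mul(345, 231), 2074), -1)) = Add(8, Pow(Add(79695, 2074), -1)) = Add(8, Pow(81769, -1)) = Add(8, Rational(1, 81769)) = Rational(654153, 81769) ≈ 8.0000)
Mul(U, S) = Mul(Mul(I, Pow(23, Rational(1, 2))), Rational(654153, 81769)) = Mul(Rational(654153, 81769), I, Pow(23, Rational(1, 2)))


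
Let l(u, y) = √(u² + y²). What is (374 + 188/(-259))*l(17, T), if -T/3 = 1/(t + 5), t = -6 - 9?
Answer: 48339*√28909/1295 ≈ 6346.6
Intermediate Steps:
t = -15
T = 3/10 (T = -3/(-15 + 5) = -3/(-10) = -3*(-⅒) = 3/10 ≈ 0.30000)
(374 + 188/(-259))*l(17, T) = (374 + 188/(-259))*√(17² + (3/10)²) = (374 + 188*(-1/259))*√(289 + 9/100) = (374 - 188/259)*√(28909/100) = 96678*(√28909/10)/259 = 48339*√28909/1295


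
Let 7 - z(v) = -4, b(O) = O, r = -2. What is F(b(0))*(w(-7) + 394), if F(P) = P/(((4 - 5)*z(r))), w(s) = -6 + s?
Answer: 0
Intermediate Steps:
z(v) = 11 (z(v) = 7 - 1*(-4) = 7 + 4 = 11)
F(P) = -P/11 (F(P) = P/(((4 - 5)*11)) = P/((-1*11)) = P/(-11) = P*(-1/11) = -P/11)
F(b(0))*(w(-7) + 394) = (-1/11*0)*((-6 - 7) + 394) = 0*(-13 + 394) = 0*381 = 0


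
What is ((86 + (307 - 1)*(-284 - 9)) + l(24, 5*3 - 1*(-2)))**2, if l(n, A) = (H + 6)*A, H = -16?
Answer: 8053626564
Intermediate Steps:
l(n, A) = -10*A (l(n, A) = (-16 + 6)*A = -10*A)
((86 + (307 - 1)*(-284 - 9)) + l(24, 5*3 - 1*(-2)))**2 = ((86 + (307 - 1)*(-284 - 9)) - 10*(5*3 - 1*(-2)))**2 = ((86 + 306*(-293)) - 10*(15 + 2))**2 = ((86 - 89658) - 10*17)**2 = (-89572 - 170)**2 = (-89742)**2 = 8053626564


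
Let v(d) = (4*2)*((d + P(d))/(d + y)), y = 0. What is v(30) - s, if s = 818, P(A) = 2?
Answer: -12142/15 ≈ -809.47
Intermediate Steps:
v(d) = 8*(2 + d)/d (v(d) = (4*2)*((d + 2)/(d + 0)) = 8*((2 + d)/d) = 8*(2 + d)/d)
v(30) - s = (8 + 16/30) - 1*818 = (8 + 16*(1/30)) - 818 = (8 + 8/15) - 818 = 128/15 - 818 = -12142/15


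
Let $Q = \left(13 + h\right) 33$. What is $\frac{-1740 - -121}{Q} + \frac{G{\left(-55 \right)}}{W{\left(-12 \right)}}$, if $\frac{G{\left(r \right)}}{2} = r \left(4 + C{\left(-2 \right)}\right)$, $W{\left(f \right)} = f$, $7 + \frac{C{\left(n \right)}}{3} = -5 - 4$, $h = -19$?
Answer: $- \frac{78241}{198} \approx -395.16$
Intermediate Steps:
$C{\left(n \right)} = -48$ ($C{\left(n \right)} = -21 + 3 \left(-5 - 4\right) = -21 + 3 \left(-9\right) = -21 - 27 = -48$)
$G{\left(r \right)} = - 88 r$ ($G{\left(r \right)} = 2 r \left(4 - 48\right) = 2 r \left(-44\right) = 2 \left(- 44 r\right) = - 88 r$)
$Q = -198$ ($Q = \left(13 - 19\right) 33 = \left(-6\right) 33 = -198$)
$\frac{-1740 - -121}{Q} + \frac{G{\left(-55 \right)}}{W{\left(-12 \right)}} = \frac{-1740 - -121}{-198} + \frac{\left(-88\right) \left(-55\right)}{-12} = \left(-1740 + 121\right) \left(- \frac{1}{198}\right) + 4840 \left(- \frac{1}{12}\right) = \left(-1619\right) \left(- \frac{1}{198}\right) - \frac{1210}{3} = \frac{1619}{198} - \frac{1210}{3} = - \frac{78241}{198}$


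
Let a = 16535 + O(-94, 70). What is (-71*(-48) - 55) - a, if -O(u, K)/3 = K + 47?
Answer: -12831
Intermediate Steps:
O(u, K) = -141 - 3*K (O(u, K) = -3*(K + 47) = -3*(47 + K) = -141 - 3*K)
a = 16184 (a = 16535 + (-141 - 3*70) = 16535 + (-141 - 210) = 16535 - 351 = 16184)
(-71*(-48) - 55) - a = (-71*(-48) - 55) - 1*16184 = (3408 - 55) - 16184 = 3353 - 16184 = -12831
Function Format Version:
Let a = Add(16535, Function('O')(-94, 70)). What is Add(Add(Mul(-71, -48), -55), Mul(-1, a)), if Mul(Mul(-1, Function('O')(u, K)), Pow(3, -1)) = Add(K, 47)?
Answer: -12831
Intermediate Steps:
Function('O')(u, K) = Add(-141, Mul(-3, K)) (Function('O')(u, K) = Mul(-3, Add(K, 47)) = Mul(-3, Add(47, K)) = Add(-141, Mul(-3, K)))
a = 16184 (a = Add(16535, Add(-141, Mul(-3, 70))) = Add(16535, Add(-141, -210)) = Add(16535, -351) = 16184)
Add(Add(Mul(-71, -48), -55), Mul(-1, a)) = Add(Add(Mul(-71, -48), -55), Mul(-1, 16184)) = Add(Add(3408, -55), -16184) = Add(3353, -16184) = -12831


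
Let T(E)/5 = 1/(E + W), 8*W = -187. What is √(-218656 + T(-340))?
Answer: 2*I*√51327367334/969 ≈ 467.61*I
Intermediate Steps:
W = -187/8 (W = (⅛)*(-187) = -187/8 ≈ -23.375)
T(E) = 5/(-187/8 + E) (T(E) = 5/(E - 187/8) = 5/(-187/8 + E))
√(-218656 + T(-340)) = √(-218656 + 40/(-187 + 8*(-340))) = √(-218656 + 40/(-187 - 2720)) = √(-218656 + 40/(-2907)) = √(-218656 + 40*(-1/2907)) = √(-218656 - 40/2907) = √(-635633032/2907) = 2*I*√51327367334/969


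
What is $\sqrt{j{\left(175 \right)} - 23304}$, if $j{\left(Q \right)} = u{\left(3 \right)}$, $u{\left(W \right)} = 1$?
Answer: $i \sqrt{23303} \approx 152.65 i$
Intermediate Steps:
$j{\left(Q \right)} = 1$
$\sqrt{j{\left(175 \right)} - 23304} = \sqrt{1 - 23304} = \sqrt{-23303} = i \sqrt{23303}$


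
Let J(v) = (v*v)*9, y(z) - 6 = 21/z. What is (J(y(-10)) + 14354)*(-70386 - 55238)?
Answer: -45510089134/25 ≈ -1.8204e+9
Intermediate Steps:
y(z) = 6 + 21/z
J(v) = 9*v**2 (J(v) = v**2*9 = 9*v**2)
(J(y(-10)) + 14354)*(-70386 - 55238) = (9*(6 + 21/(-10))**2 + 14354)*(-70386 - 55238) = (9*(6 + 21*(-1/10))**2 + 14354)*(-125624) = (9*(6 - 21/10)**2 + 14354)*(-125624) = (9*(39/10)**2 + 14354)*(-125624) = (9*(1521/100) + 14354)*(-125624) = (13689/100 + 14354)*(-125624) = (1449089/100)*(-125624) = -45510089134/25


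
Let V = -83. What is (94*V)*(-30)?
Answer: 234060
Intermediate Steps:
(94*V)*(-30) = (94*(-83))*(-30) = -7802*(-30) = 234060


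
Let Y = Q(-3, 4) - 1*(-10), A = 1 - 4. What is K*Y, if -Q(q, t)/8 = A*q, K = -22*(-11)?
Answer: -15004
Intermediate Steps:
A = -3
K = 242
Q(q, t) = 24*q (Q(q, t) = -(-24)*q = 24*q)
Y = -62 (Y = 24*(-3) - 1*(-10) = -72 + 10 = -62)
K*Y = 242*(-62) = -15004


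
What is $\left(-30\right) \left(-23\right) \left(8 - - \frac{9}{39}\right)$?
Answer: $\frac{73830}{13} \approx 5679.2$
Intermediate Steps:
$\left(-30\right) \left(-23\right) \left(8 - - \frac{9}{39}\right) = 690 \left(8 - \left(-9\right) \frac{1}{39}\right) = 690 \left(8 - - \frac{3}{13}\right) = 690 \left(8 + \frac{3}{13}\right) = 690 \cdot \frac{107}{13} = \frac{73830}{13}$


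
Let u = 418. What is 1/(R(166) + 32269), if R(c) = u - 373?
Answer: 1/32314 ≈ 3.0946e-5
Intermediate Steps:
R(c) = 45 (R(c) = 418 - 373 = 45)
1/(R(166) + 32269) = 1/(45 + 32269) = 1/32314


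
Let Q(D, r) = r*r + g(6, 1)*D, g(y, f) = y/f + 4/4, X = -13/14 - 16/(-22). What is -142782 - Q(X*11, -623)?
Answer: -1061791/2 ≈ -5.3090e+5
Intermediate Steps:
X = -31/154 (X = -13*1/14 - 16*(-1/22) = -13/14 + 8/11 = -31/154 ≈ -0.20130)
g(y, f) = 1 + y/f (g(y, f) = y/f + 4*(¼) = y/f + 1 = 1 + y/f)
Q(D, r) = r² + 7*D (Q(D, r) = r*r + ((1 + 6)/1)*D = r² + (1*7)*D = r² + 7*D)
-142782 - Q(X*11, -623) = -142782 - ((-623)² + 7*(-31/154*11)) = -142782 - (388129 + 7*(-31/14)) = -142782 - (388129 - 31/2) = -142782 - 1*776227/2 = -142782 - 776227/2 = -1061791/2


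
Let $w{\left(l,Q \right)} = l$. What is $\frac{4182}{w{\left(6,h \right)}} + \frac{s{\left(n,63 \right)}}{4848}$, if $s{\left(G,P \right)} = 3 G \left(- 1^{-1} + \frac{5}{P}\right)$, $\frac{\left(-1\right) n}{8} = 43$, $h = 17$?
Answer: $\frac{4436258}{6363} \approx 697.2$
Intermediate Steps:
$n = -344$ ($n = \left(-8\right) 43 = -344$)
$s{\left(G,P \right)} = 3 G \left(-1 + \frac{5}{P}\right)$ ($s{\left(G,P \right)} = 3 G \left(\left(-1\right) 1 + \frac{5}{P}\right) = 3 G \left(-1 + \frac{5}{P}\right)$)
$\frac{4182}{w{\left(6,h \right)}} + \frac{s{\left(n,63 \right)}}{4848} = \frac{4182}{6} + \frac{3 \left(-344\right) \frac{1}{63} \left(5 - 63\right)}{4848} = 4182 \cdot \frac{1}{6} + 3 \left(-344\right) \frac{1}{63} \left(5 - 63\right) \frac{1}{4848} = 697 + 3 \left(-344\right) \frac{1}{63} \left(-58\right) \frac{1}{4848} = 697 + \frac{19952}{21} \cdot \frac{1}{4848} = 697 + \frac{1247}{6363} = \frac{4436258}{6363}$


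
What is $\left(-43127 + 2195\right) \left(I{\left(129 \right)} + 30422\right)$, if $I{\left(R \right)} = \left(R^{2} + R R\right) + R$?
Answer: $-2612812356$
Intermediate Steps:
$I{\left(R \right)} = R + 2 R^{2}$ ($I{\left(R \right)} = \left(R^{2} + R^{2}\right) + R = 2 R^{2} + R = R + 2 R^{2}$)
$\left(-43127 + 2195\right) \left(I{\left(129 \right)} + 30422\right) = \left(-43127 + 2195\right) \left(129 \left(1 + 2 \cdot 129\right) + 30422\right) = - 40932 \left(129 \left(1 + 258\right) + 30422\right) = - 40932 \left(129 \cdot 259 + 30422\right) = - 40932 \left(33411 + 30422\right) = \left(-40932\right) 63833 = -2612812356$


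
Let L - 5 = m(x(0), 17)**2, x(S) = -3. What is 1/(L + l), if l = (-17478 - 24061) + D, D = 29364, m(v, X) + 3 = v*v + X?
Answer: -1/11641 ≈ -8.5903e-5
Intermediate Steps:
m(v, X) = -3 + X + v**2 (m(v, X) = -3 + (v*v + X) = -3 + (v**2 + X) = -3 + (X + v**2) = -3 + X + v**2)
l = -12175 (l = (-17478 - 24061) + 29364 = -41539 + 29364 = -12175)
L = 534 (L = 5 + (-3 + 17 + (-3)**2)**2 = 5 + (-3 + 17 + 9)**2 = 5 + 23**2 = 5 + 529 = 534)
1/(L + l) = 1/(534 - 12175) = 1/(-11641) = -1/11641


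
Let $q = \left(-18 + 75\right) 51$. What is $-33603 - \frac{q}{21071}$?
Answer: $- \frac{37265880}{1109} \approx -33603.0$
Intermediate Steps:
$q = 2907$ ($q = 57 \cdot 51 = 2907$)
$-33603 - \frac{q}{21071} = -33603 - \frac{2907}{21071} = -33603 - 2907 \cdot \frac{1}{21071} = -33603 - \frac{153}{1109} = - \frac{37265880}{1109}$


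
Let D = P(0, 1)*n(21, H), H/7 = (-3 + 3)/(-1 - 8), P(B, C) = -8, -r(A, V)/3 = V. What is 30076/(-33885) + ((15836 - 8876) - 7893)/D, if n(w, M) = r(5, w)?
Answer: -5197001/1897560 ≈ -2.7388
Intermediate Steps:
r(A, V) = -3*V
H = 0 (H = 7*((-3 + 3)/(-1 - 8)) = 7*(0/(-9)) = 7*(0*(-⅑)) = 7*0 = 0)
n(w, M) = -3*w
D = 504 (D = -(-24)*21 = -8*(-63) = 504)
30076/(-33885) + ((15836 - 8876) - 7893)/D = 30076/(-33885) + ((15836 - 8876) - 7893)/504 = 30076*(-1/33885) + (6960 - 7893)*(1/504) = -30076/33885 - 933*1/504 = -30076/33885 - 311/168 = -5197001/1897560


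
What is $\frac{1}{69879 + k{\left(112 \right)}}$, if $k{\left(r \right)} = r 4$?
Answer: $\frac{1}{70327} \approx 1.4219 \cdot 10^{-5}$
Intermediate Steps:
$k{\left(r \right)} = 4 r$
$\frac{1}{69879 + k{\left(112 \right)}} = \frac{1}{69879 + 4 \cdot 112} = \frac{1}{69879 + 448} = \frac{1}{70327}$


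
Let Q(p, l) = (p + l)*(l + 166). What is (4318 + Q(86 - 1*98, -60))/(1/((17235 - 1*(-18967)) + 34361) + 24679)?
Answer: -116922891/870712139 ≈ -0.13428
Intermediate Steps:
Q(p, l) = (166 + l)*(l + p) (Q(p, l) = (l + p)*(166 + l) = (166 + l)*(l + p))
(4318 + Q(86 - 1*98, -60))/(1/((17235 - 1*(-18967)) + 34361) + 24679) = (4318 + ((-60)² + 166*(-60) + 166*(86 - 1*98) - 60*(86 - 1*98)))/(1/((17235 - 1*(-18967)) + 34361) + 24679) = (4318 + (3600 - 9960 + 166*(86 - 98) - 60*(86 - 98)))/(1/((17235 + 18967) + 34361) + 24679) = (4318 + (3600 - 9960 + 166*(-12) - 60*(-12)))/(1/(36202 + 34361) + 24679) = (4318 + (3600 - 9960 - 1992 + 720))/(1/70563 + 24679) = (4318 - 7632)/(1/70563 + 24679) = -3314/1741424278/70563 = -3314*70563/1741424278 = -116922891/870712139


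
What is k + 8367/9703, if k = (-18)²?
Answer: 3152139/9703 ≈ 324.86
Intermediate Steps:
k = 324
k + 8367/9703 = 324 + 8367/9703 = 3152139/9703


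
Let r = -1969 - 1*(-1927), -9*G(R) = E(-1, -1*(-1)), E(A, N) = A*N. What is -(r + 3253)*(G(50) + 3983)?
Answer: -115107928/9 ≈ -1.2790e+7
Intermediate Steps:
G(R) = ⅑ (G(R) = -(-1)*(-1*(-1))/9 = -(-1)/9 = -⅑*(-1) = ⅑)
r = -42 (r = -1969 + 1927 = -42)
-(r + 3253)*(G(50) + 3983) = -(-42 + 3253)*(⅑ + 3983) = -3211*35848/9 = -1*115107928/9 = -115107928/9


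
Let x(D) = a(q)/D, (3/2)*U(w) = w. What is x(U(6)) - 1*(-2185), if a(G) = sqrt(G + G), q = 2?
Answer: 4371/2 ≈ 2185.5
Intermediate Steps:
a(G) = sqrt(2)*sqrt(G) (a(G) = sqrt(2*G) = sqrt(2)*sqrt(G))
U(w) = 2*w/3
x(D) = 2/D (x(D) = (sqrt(2)*sqrt(2))/D = 2/D)
x(U(6)) - 1*(-2185) = 2/(((2/3)*6)) - 1*(-2185) = 2/4 + 2185 = 2*(1/4) + 2185 = 1/2 + 2185 = 4371/2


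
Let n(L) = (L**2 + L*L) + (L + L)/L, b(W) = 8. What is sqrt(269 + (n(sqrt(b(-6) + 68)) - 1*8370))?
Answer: 3*I*sqrt(883) ≈ 89.146*I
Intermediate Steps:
n(L) = 2 + 2*L**2 (n(L) = (L**2 + L**2) + (2*L)/L = 2*L**2 + 2 = 2 + 2*L**2)
sqrt(269 + (n(sqrt(b(-6) + 68)) - 1*8370)) = sqrt(269 + ((2 + 2*(sqrt(8 + 68))**2) - 1*8370)) = sqrt(269 + ((2 + 2*(sqrt(76))**2) - 8370)) = sqrt(269 + ((2 + 2*(2*sqrt(19))**2) - 8370)) = sqrt(269 + ((2 + 2*76) - 8370)) = sqrt(269 + ((2 + 152) - 8370)) = sqrt(269 + (154 - 8370)) = sqrt(269 - 8216) = sqrt(-7947) = 3*I*sqrt(883)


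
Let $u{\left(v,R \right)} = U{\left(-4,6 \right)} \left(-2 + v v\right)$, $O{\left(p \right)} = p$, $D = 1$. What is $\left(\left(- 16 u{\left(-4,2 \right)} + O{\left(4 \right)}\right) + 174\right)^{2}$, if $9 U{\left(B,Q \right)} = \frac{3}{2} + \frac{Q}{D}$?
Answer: $\frac{676}{9} \approx 75.111$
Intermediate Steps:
$U{\left(B,Q \right)} = \frac{1}{6} + \frac{Q}{9}$ ($U{\left(B,Q \right)} = \frac{\frac{3}{2} + \frac{Q}{1}}{9} = \frac{3 \cdot \frac{1}{2} + Q 1}{9} = \frac{\frac{3}{2} + Q}{9} = \frac{1}{6} + \frac{Q}{9}$)
$u{\left(v,R \right)} = - \frac{5}{3} + \frac{5 v^{2}}{6}$ ($u{\left(v,R \right)} = \left(\frac{1}{6} + \frac{1}{9} \cdot 6\right) \left(-2 + v v\right) = \left(\frac{1}{6} + \frac{2}{3}\right) \left(-2 + v^{2}\right) = \frac{5 \left(-2 + v^{2}\right)}{6} = - \frac{5}{3} + \frac{5 v^{2}}{6}$)
$\left(\left(- 16 u{\left(-4,2 \right)} + O{\left(4 \right)}\right) + 174\right)^{2} = \left(\left(- 16 \left(- \frac{5}{3} + \frac{5 \left(-4\right)^{2}}{6}\right) + 4\right) + 174\right)^{2} = \left(\left(- 16 \left(- \frac{5}{3} + \frac{5}{6} \cdot 16\right) + 4\right) + 174\right)^{2} = \left(\left(- 16 \left(- \frac{5}{3} + \frac{40}{3}\right) + 4\right) + 174\right)^{2} = \left(\left(\left(-16\right) \frac{35}{3} + 4\right) + 174\right)^{2} = \left(\left(- \frac{560}{3} + 4\right) + 174\right)^{2} = \left(- \frac{548}{3} + 174\right)^{2} = \left(- \frac{26}{3}\right)^{2} = \frac{676}{9}$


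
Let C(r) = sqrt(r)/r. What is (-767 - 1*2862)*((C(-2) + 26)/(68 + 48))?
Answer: -47177/58 + 3629*I*sqrt(2)/232 ≈ -813.4 + 22.121*I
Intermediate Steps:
C(r) = 1/sqrt(r)
(-767 - 1*2862)*((C(-2) + 26)/(68 + 48)) = (-767 - 1*2862)*((1/sqrt(-2) + 26)/(68 + 48)) = (-767 - 2862)*((-I*sqrt(2)/2 + 26)/116) = -3629*(26 - I*sqrt(2)/2)/116 = -3629*(13/58 - I*sqrt(2)/232) = -47177/58 + 3629*I*sqrt(2)/232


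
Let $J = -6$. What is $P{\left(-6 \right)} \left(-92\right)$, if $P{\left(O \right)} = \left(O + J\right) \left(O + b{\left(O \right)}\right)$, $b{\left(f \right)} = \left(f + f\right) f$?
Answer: $72864$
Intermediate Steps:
$b{\left(f \right)} = 2 f^{2}$ ($b{\left(f \right)} = 2 f f = 2 f^{2}$)
$P{\left(O \right)} = \left(-6 + O\right) \left(O + 2 O^{2}\right)$ ($P{\left(O \right)} = \left(O - 6\right) \left(O + 2 O^{2}\right) = \left(-6 + O\right) \left(O + 2 O^{2}\right)$)
$P{\left(-6 \right)} \left(-92\right) = - 6 \left(-6 - -66 + 2 \left(-6\right)^{2}\right) \left(-92\right) = - 6 \left(-6 + 66 + 2 \cdot 36\right) \left(-92\right) = - 6 \left(-6 + 66 + 72\right) \left(-92\right) = \left(-6\right) 132 \left(-92\right) = \left(-792\right) \left(-92\right) = 72864$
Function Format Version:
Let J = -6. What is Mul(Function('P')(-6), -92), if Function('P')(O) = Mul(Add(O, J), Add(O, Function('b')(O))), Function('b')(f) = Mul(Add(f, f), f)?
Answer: 72864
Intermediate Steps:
Function('b')(f) = Mul(2, Pow(f, 2)) (Function('b')(f) = Mul(Mul(2, f), f) = Mul(2, Pow(f, 2)))
Function('P')(O) = Mul(Add(-6, O), Add(O, Mul(2, Pow(O, 2)))) (Function('P')(O) = Mul(Add(O, -6), Add(O, Mul(2, Pow(O, 2)))) = Mul(Add(-6, O), Add(O, Mul(2, Pow(O, 2)))))
Mul(Function('P')(-6), -92) = Mul(Mul(-6, Add(-6, Mul(-11, -6), Mul(2, Pow(-6, 2)))), -92) = Mul(Mul(-6, Add(-6, 66, Mul(2, 36))), -92) = Mul(Mul(-6, Add(-6, 66, 72)), -92) = Mul(Mul(-6, 132), -92) = Mul(-792, -92) = 72864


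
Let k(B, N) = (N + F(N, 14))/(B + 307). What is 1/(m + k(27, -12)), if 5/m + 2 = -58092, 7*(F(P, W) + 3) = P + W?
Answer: -33955943/1498843 ≈ -22.655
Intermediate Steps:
F(P, W) = -3 + P/7 + W/7 (F(P, W) = -3 + (P + W)/7 = -3 + (P/7 + W/7) = -3 + P/7 + W/7)
m = -5/58094 (m = 5/(-2 - 58092) = 5/(-58094) = 5*(-1/58094) = -5/58094 ≈ -8.6067e-5)
k(B, N) = (-1 + 8*N/7)/(307 + B) (k(B, N) = (N + (-3 + N/7 + (⅐)*14))/(B + 307) = (N + (-3 + N/7 + 2))/(307 + B) = (N + (-1 + N/7))/(307 + B) = (-1 + 8*N/7)/(307 + B))
1/(m + k(27, -12)) = 1/(-5/58094 + (-7 + 8*(-12))/(7*(307 + 27))) = 1/(-5/58094 + (⅐)*(-7 - 96)/334) = 1/(-5/58094 + (⅐)*(1/334)*(-103)) = 1/(-5/58094 - 103/2338) = 1/(-1498843/33955943) = -33955943/1498843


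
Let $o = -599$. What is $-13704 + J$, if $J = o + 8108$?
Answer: $-6195$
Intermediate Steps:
$J = 7509$ ($J = -599 + 8108 = 7509$)
$-13704 + J = -13704 + 7509 = -6195$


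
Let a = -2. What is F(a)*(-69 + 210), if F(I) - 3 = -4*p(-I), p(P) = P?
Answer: -705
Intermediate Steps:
F(I) = 3 + 4*I (F(I) = 3 - (-4)*I = 3 + 4*I)
F(a)*(-69 + 210) = (3 + 4*(-2))*(-69 + 210) = (3 - 8)*141 = -5*141 = -705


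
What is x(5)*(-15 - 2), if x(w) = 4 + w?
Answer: -153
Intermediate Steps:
x(5)*(-15 - 2) = (4 + 5)*(-15 - 2) = 9*(-17) = -153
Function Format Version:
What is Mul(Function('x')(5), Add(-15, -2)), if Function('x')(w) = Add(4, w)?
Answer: -153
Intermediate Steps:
Mul(Function('x')(5), Add(-15, -2)) = Mul(Add(4, 5), Add(-15, -2)) = Mul(9, -17) = -153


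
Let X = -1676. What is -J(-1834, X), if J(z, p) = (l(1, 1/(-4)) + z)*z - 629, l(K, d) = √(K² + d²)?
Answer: -3362927 + 917*√17/2 ≈ -3.3610e+6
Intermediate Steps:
J(z, p) = -629 + z*(z + √17/4) (J(z, p) = (√(1² + (1/(-4))²) + z)*z - 629 = (√(1 + (-¼)²) + z)*z - 629 = (√(1 + 1/16) + z)*z - 629 = (√(17/16) + z)*z - 629 = (√17/4 + z)*z - 629 = (z + √17/4)*z - 629 = z*(z + √17/4) - 629 = -629 + z*(z + √17/4))
-J(-1834, X) = -(-629 + (-1834)² + (¼)*(-1834)*√17) = -(-629 + 3363556 - 917*√17/2) = -(3362927 - 917*√17/2) = -3362927 + 917*√17/2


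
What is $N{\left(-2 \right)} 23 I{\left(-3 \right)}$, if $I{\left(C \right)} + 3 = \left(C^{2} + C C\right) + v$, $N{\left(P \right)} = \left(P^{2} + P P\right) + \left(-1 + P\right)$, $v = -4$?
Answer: $1265$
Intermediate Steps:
$N{\left(P \right)} = -1 + P + 2 P^{2}$ ($N{\left(P \right)} = \left(P^{2} + P^{2}\right) + \left(-1 + P\right) = 2 P^{2} + \left(-1 + P\right) = -1 + P + 2 P^{2}$)
$I{\left(C \right)} = -7 + 2 C^{2}$ ($I{\left(C \right)} = -3 - \left(4 - C^{2} - C C\right) = -3 + \left(\left(C^{2} + C^{2}\right) - 4\right) = -3 + \left(2 C^{2} - 4\right) = -3 + \left(-4 + 2 C^{2}\right) = -7 + 2 C^{2}$)
$N{\left(-2 \right)} 23 I{\left(-3 \right)} = \left(-1 - 2 + 2 \left(-2\right)^{2}\right) 23 \left(-7 + 2 \left(-3\right)^{2}\right) = \left(-1 - 2 + 2 \cdot 4\right) 23 \left(-7 + 2 \cdot 9\right) = \left(-1 - 2 + 8\right) 23 \left(-7 + 18\right) = 5 \cdot 23 \cdot 11 = 115 \cdot 11 = 1265$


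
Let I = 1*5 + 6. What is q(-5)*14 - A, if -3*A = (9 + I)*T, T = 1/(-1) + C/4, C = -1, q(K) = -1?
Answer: -67/3 ≈ -22.333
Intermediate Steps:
I = 11 (I = 5 + 6 = 11)
T = -5/4 (T = 1/(-1) - 1/4 = 1*(-1) - 1*1/4 = -1 - 1/4 = -5/4 ≈ -1.2500)
A = 25/3 (A = -(9 + 11)*(-5)/(3*4) = -20*(-5)/(3*4) = -1/3*(-25) = 25/3 ≈ 8.3333)
q(-5)*14 - A = -1*14 - 1*25/3 = -14 - 25/3 = -67/3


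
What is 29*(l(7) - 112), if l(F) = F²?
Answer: -1827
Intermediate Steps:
29*(l(7) - 112) = 29*(7² - 112) = 29*(49 - 112) = 29*(-63) = -1827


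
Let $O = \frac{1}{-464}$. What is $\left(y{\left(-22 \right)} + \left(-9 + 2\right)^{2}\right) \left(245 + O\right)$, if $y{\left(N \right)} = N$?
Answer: $\frac{3069333}{464} \approx 6614.9$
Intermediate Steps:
$O = - \frac{1}{464} \approx -0.0021552$
$\left(y{\left(-22 \right)} + \left(-9 + 2\right)^{2}\right) \left(245 + O\right) = \left(-22 + \left(-9 + 2\right)^{2}\right) \left(245 - \frac{1}{464}\right) = \left(-22 + \left(-7\right)^{2}\right) \frac{113679}{464} = \left(-22 + 49\right) \frac{113679}{464} = 27 \cdot \frac{113679}{464} = \frac{3069333}{464}$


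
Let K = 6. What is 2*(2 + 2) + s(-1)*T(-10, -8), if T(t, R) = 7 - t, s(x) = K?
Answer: 110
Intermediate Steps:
s(x) = 6
2*(2 + 2) + s(-1)*T(-10, -8) = 2*(2 + 2) + 6*(7 - 1*(-10)) = 2*4 + 6*(7 + 10) = 8 + 6*17 = 8 + 102 = 110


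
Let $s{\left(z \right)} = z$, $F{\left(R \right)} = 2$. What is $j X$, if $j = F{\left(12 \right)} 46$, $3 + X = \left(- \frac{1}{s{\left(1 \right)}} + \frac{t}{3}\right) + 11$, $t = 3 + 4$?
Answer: $\frac{2576}{3} \approx 858.67$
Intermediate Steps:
$t = 7$
$X = \frac{28}{3}$ ($X = -3 + \left(\left(- 1^{-1} + \frac{7}{3}\right) + 11\right) = -3 + \left(\left(\left(-1\right) 1 + 7 \cdot \frac{1}{3}\right) + 11\right) = -3 + \left(\left(-1 + \frac{7}{3}\right) + 11\right) = -3 + \left(\frac{4}{3} + 11\right) = -3 + \frac{37}{3} = \frac{28}{3} \approx 9.3333$)
$j = 92$ ($j = 2 \cdot 46 = 92$)
$j X = 92 \cdot \frac{28}{3} = \frac{2576}{3}$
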